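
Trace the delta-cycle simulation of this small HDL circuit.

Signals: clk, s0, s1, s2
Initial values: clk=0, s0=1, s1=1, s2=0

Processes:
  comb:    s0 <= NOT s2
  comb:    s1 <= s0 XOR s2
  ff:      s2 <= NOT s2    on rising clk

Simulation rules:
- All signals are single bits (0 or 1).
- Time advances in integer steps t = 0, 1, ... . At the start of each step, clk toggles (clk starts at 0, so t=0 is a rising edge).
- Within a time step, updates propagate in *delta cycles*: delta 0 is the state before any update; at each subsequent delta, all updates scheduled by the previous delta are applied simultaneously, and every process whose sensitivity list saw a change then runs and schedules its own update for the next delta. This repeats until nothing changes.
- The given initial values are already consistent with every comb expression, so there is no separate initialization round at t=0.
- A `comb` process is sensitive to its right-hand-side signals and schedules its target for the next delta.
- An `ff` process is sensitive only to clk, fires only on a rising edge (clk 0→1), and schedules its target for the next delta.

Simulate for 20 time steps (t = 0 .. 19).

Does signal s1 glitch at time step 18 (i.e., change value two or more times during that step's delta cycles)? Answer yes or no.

t=0 Δ0: s1=1 clk=0 s2=0 s0=1
  Δ1: clk:0→1
  Δ2: s2:0→1
  Δ3: s1:1→0, s0:1→0
  Δ4: s1:0→1
  (4Δ to stable)
t=1 Δ0: s1=1 clk=1 s2=1 s0=0
  Δ1: clk:1→0
  (1Δ to stable)
t=2 Δ0: s1=1 clk=0 s2=1 s0=0
  Δ1: clk:0→1
  Δ2: s2:1→0
  Δ3: s1:1→0, s0:0→1
  Δ4: s1:0→1
  (4Δ to stable)
t=3 Δ0: s1=1 clk=1 s2=0 s0=1
  Δ1: clk:1→0
  (1Δ to stable)
t=4 Δ0: s1=1 clk=0 s2=0 s0=1
  Δ1: clk:0→1
  Δ2: s2:0→1
  Δ3: s1:1→0, s0:1→0
  Δ4: s1:0→1
  (4Δ to stable)
t=5 Δ0: s1=1 clk=1 s2=1 s0=0
  Δ1: clk:1→0
  (1Δ to stable)
t=6 Δ0: s1=1 clk=0 s2=1 s0=0
  Δ1: clk:0→1
  Δ2: s2:1→0
  Δ3: s1:1→0, s0:0→1
  Δ4: s1:0→1
  (4Δ to stable)
t=7 Δ0: s1=1 clk=1 s2=0 s0=1
  Δ1: clk:1→0
  (1Δ to stable)
t=8 Δ0: s1=1 clk=0 s2=0 s0=1
  Δ1: clk:0→1
  Δ2: s2:0→1
  Δ3: s1:1→0, s0:1→0
  Δ4: s1:0→1
  (4Δ to stable)
t=9 Δ0: s1=1 clk=1 s2=1 s0=0
  Δ1: clk:1→0
  (1Δ to stable)
t=10 Δ0: s1=1 clk=0 s2=1 s0=0
  Δ1: clk:0→1
  Δ2: s2:1→0
  Δ3: s1:1→0, s0:0→1
  Δ4: s1:0→1
  (4Δ to stable)
t=11 Δ0: s1=1 clk=1 s2=0 s0=1
  Δ1: clk:1→0
  (1Δ to stable)
t=12 Δ0: s1=1 clk=0 s2=0 s0=1
  Δ1: clk:0→1
  Δ2: s2:0→1
  Δ3: s1:1→0, s0:1→0
  Δ4: s1:0→1
  (4Δ to stable)
t=13 Δ0: s1=1 clk=1 s2=1 s0=0
  Δ1: clk:1→0
  (1Δ to stable)
t=14 Δ0: s1=1 clk=0 s2=1 s0=0
  Δ1: clk:0→1
  Δ2: s2:1→0
  Δ3: s1:1→0, s0:0→1
  Δ4: s1:0→1
  (4Δ to stable)
t=15 Δ0: s1=1 clk=1 s2=0 s0=1
  Δ1: clk:1→0
  (1Δ to stable)
t=16 Δ0: s1=1 clk=0 s2=0 s0=1
  Δ1: clk:0→1
  Δ2: s2:0→1
  Δ3: s1:1→0, s0:1→0
  Δ4: s1:0→1
  (4Δ to stable)
t=17 Δ0: s1=1 clk=1 s2=1 s0=0
  Δ1: clk:1→0
  (1Δ to stable)
t=18 Δ0: s1=1 clk=0 s2=1 s0=0
  Δ1: clk:0→1
  Δ2: s2:1→0
  Δ3: s1:1→0, s0:0→1
  Δ4: s1:0→1
  (4Δ to stable)
t=19 Δ0: s1=1 clk=1 s2=0 s0=1
  Δ1: clk:1→0
  (1Δ to stable)

yes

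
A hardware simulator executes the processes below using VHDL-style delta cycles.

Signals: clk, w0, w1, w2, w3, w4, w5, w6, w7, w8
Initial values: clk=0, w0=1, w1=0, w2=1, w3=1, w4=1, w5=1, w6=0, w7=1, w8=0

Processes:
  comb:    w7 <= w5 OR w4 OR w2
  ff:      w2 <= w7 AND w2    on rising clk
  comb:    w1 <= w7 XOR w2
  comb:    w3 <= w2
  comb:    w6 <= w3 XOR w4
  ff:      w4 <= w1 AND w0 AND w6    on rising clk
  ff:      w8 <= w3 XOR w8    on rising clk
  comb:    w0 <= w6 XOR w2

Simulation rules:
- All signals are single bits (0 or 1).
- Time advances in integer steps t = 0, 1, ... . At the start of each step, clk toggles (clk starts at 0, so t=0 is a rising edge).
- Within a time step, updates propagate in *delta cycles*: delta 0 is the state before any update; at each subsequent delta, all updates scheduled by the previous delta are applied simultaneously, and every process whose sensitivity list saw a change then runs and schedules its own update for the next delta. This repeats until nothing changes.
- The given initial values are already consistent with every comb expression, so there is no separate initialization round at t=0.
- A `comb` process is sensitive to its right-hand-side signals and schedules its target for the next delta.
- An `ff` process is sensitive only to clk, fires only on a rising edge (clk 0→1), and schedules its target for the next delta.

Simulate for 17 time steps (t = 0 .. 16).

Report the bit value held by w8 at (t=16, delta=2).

1

t0.Δ0 w2=1 w3=1 w8=0 w6=0 clk=0 w5=1 w1=0 w0=1 w4=1 w7=1
t0.Δ1 w2=1 w3=1 w8=0 w6=0 clk=1 w5=1 w1=0 w0=1 w4=1 w7=1
t0.Δ2 w2=1 w3=1 w8=1 w6=0 clk=1 w5=1 w1=0 w0=1 w4=0 w7=1
t0.Δ3 w2=1 w3=1 w8=1 w6=1 clk=1 w5=1 w1=0 w0=1 w4=0 w7=1
t0.Δ4 w2=1 w3=1 w8=1 w6=1 clk=1 w5=1 w1=0 w0=0 w4=0 w7=1
t1.Δ0 w2=1 w3=1 w8=1 w6=1 clk=1 w5=1 w1=0 w0=0 w4=0 w7=1
t1.Δ1 w2=1 w3=1 w8=1 w6=1 clk=0 w5=1 w1=0 w0=0 w4=0 w7=1
t2.Δ0 w2=1 w3=1 w8=1 w6=1 clk=0 w5=1 w1=0 w0=0 w4=0 w7=1
t2.Δ1 w2=1 w3=1 w8=1 w6=1 clk=1 w5=1 w1=0 w0=0 w4=0 w7=1
t2.Δ2 w2=1 w3=1 w8=0 w6=1 clk=1 w5=1 w1=0 w0=0 w4=0 w7=1
t3.Δ0 w2=1 w3=1 w8=0 w6=1 clk=1 w5=1 w1=0 w0=0 w4=0 w7=1
t3.Δ1 w2=1 w3=1 w8=0 w6=1 clk=0 w5=1 w1=0 w0=0 w4=0 w7=1
t4.Δ0 w2=1 w3=1 w8=0 w6=1 clk=0 w5=1 w1=0 w0=0 w4=0 w7=1
t4.Δ1 w2=1 w3=1 w8=0 w6=1 clk=1 w5=1 w1=0 w0=0 w4=0 w7=1
t4.Δ2 w2=1 w3=1 w8=1 w6=1 clk=1 w5=1 w1=0 w0=0 w4=0 w7=1
t5.Δ0 w2=1 w3=1 w8=1 w6=1 clk=1 w5=1 w1=0 w0=0 w4=0 w7=1
t5.Δ1 w2=1 w3=1 w8=1 w6=1 clk=0 w5=1 w1=0 w0=0 w4=0 w7=1
t6.Δ0 w2=1 w3=1 w8=1 w6=1 clk=0 w5=1 w1=0 w0=0 w4=0 w7=1
t6.Δ1 w2=1 w3=1 w8=1 w6=1 clk=1 w5=1 w1=0 w0=0 w4=0 w7=1
t6.Δ2 w2=1 w3=1 w8=0 w6=1 clk=1 w5=1 w1=0 w0=0 w4=0 w7=1
t7.Δ0 w2=1 w3=1 w8=0 w6=1 clk=1 w5=1 w1=0 w0=0 w4=0 w7=1
t7.Δ1 w2=1 w3=1 w8=0 w6=1 clk=0 w5=1 w1=0 w0=0 w4=0 w7=1
t8.Δ0 w2=1 w3=1 w8=0 w6=1 clk=0 w5=1 w1=0 w0=0 w4=0 w7=1
t8.Δ1 w2=1 w3=1 w8=0 w6=1 clk=1 w5=1 w1=0 w0=0 w4=0 w7=1
t8.Δ2 w2=1 w3=1 w8=1 w6=1 clk=1 w5=1 w1=0 w0=0 w4=0 w7=1
t9.Δ0 w2=1 w3=1 w8=1 w6=1 clk=1 w5=1 w1=0 w0=0 w4=0 w7=1
t9.Δ1 w2=1 w3=1 w8=1 w6=1 clk=0 w5=1 w1=0 w0=0 w4=0 w7=1
t10.Δ0 w2=1 w3=1 w8=1 w6=1 clk=0 w5=1 w1=0 w0=0 w4=0 w7=1
t10.Δ1 w2=1 w3=1 w8=1 w6=1 clk=1 w5=1 w1=0 w0=0 w4=0 w7=1
t10.Δ2 w2=1 w3=1 w8=0 w6=1 clk=1 w5=1 w1=0 w0=0 w4=0 w7=1
t11.Δ0 w2=1 w3=1 w8=0 w6=1 clk=1 w5=1 w1=0 w0=0 w4=0 w7=1
t11.Δ1 w2=1 w3=1 w8=0 w6=1 clk=0 w5=1 w1=0 w0=0 w4=0 w7=1
t12.Δ0 w2=1 w3=1 w8=0 w6=1 clk=0 w5=1 w1=0 w0=0 w4=0 w7=1
t12.Δ1 w2=1 w3=1 w8=0 w6=1 clk=1 w5=1 w1=0 w0=0 w4=0 w7=1
t12.Δ2 w2=1 w3=1 w8=1 w6=1 clk=1 w5=1 w1=0 w0=0 w4=0 w7=1
t13.Δ0 w2=1 w3=1 w8=1 w6=1 clk=1 w5=1 w1=0 w0=0 w4=0 w7=1
t13.Δ1 w2=1 w3=1 w8=1 w6=1 clk=0 w5=1 w1=0 w0=0 w4=0 w7=1
t14.Δ0 w2=1 w3=1 w8=1 w6=1 clk=0 w5=1 w1=0 w0=0 w4=0 w7=1
t14.Δ1 w2=1 w3=1 w8=1 w6=1 clk=1 w5=1 w1=0 w0=0 w4=0 w7=1
t14.Δ2 w2=1 w3=1 w8=0 w6=1 clk=1 w5=1 w1=0 w0=0 w4=0 w7=1
t15.Δ0 w2=1 w3=1 w8=0 w6=1 clk=1 w5=1 w1=0 w0=0 w4=0 w7=1
t15.Δ1 w2=1 w3=1 w8=0 w6=1 clk=0 w5=1 w1=0 w0=0 w4=0 w7=1
t16.Δ0 w2=1 w3=1 w8=0 w6=1 clk=0 w5=1 w1=0 w0=0 w4=0 w7=1
t16.Δ1 w2=1 w3=1 w8=0 w6=1 clk=1 w5=1 w1=0 w0=0 w4=0 w7=1
t16.Δ2 w2=1 w3=1 w8=1 w6=1 clk=1 w5=1 w1=0 w0=0 w4=0 w7=1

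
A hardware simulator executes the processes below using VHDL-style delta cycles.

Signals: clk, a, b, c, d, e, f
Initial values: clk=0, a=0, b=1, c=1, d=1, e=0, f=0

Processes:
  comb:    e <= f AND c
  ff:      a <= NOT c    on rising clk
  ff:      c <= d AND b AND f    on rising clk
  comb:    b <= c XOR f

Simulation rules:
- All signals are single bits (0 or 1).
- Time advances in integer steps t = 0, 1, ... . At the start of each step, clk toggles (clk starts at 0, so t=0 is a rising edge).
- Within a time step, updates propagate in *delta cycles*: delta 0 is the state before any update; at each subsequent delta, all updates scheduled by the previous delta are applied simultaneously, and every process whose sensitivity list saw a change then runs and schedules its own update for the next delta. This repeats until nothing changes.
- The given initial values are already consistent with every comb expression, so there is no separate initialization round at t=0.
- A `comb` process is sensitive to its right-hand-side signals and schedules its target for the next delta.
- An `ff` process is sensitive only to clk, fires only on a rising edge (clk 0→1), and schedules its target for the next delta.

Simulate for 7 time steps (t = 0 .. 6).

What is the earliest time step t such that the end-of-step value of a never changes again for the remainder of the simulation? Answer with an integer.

[bits: b,e,c,clk,d,f,a]
t=0: Δ0=1010100 Δ1=1011100 Δ2=1001100 Δ3=0001100 | 3Δ
t=1: Δ0=0001100 Δ1=0000100 | 1Δ
t=2: Δ0=0000100 Δ1=0001100 Δ2=0001101 | 2Δ
t=3: Δ0=0001101 Δ1=0000101 | 1Δ
t=4: Δ0=0000101 Δ1=0001101 | 1Δ
t=5: Δ0=0001101 Δ1=0000101 | 1Δ
t=6: Δ0=0000101 Δ1=0001101 | 1Δ

2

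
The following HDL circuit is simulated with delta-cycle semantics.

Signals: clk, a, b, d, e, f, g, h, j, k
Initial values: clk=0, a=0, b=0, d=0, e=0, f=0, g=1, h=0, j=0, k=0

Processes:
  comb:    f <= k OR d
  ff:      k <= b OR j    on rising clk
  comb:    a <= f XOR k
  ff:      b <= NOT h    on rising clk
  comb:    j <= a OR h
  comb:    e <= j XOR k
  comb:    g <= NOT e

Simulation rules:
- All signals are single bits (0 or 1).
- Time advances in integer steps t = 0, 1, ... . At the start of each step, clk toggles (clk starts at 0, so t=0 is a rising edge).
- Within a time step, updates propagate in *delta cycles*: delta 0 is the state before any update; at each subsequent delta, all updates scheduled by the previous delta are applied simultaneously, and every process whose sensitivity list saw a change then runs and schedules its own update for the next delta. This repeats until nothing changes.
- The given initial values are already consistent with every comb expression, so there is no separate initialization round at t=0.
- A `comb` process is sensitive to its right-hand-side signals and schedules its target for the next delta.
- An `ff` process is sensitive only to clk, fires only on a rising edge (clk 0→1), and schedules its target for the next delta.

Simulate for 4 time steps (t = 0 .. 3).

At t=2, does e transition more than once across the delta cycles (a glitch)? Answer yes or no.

yes

t0.Δ0 h=0 f=0 j=0 e=0 k=0 d=0 g=1 clk=0 b=0 a=0
t0.Δ1 h=0 f=0 j=0 e=0 k=0 d=0 g=1 clk=1 b=0 a=0
t0.Δ2 h=0 f=0 j=0 e=0 k=0 d=0 g=1 clk=1 b=1 a=0
t1.Δ0 h=0 f=0 j=0 e=0 k=0 d=0 g=1 clk=1 b=1 a=0
t1.Δ1 h=0 f=0 j=0 e=0 k=0 d=0 g=1 clk=0 b=1 a=0
t2.Δ0 h=0 f=0 j=0 e=0 k=0 d=0 g=1 clk=0 b=1 a=0
t2.Δ1 h=0 f=0 j=0 e=0 k=0 d=0 g=1 clk=1 b=1 a=0
t2.Δ2 h=0 f=0 j=0 e=0 k=1 d=0 g=1 clk=1 b=1 a=0
t2.Δ3 h=0 f=1 j=0 e=1 k=1 d=0 g=1 clk=1 b=1 a=1
t2.Δ4 h=0 f=1 j=1 e=1 k=1 d=0 g=0 clk=1 b=1 a=0
t2.Δ5 h=0 f=1 j=0 e=0 k=1 d=0 g=0 clk=1 b=1 a=0
t2.Δ6 h=0 f=1 j=0 e=1 k=1 d=0 g=1 clk=1 b=1 a=0
t2.Δ7 h=0 f=1 j=0 e=1 k=1 d=0 g=0 clk=1 b=1 a=0
t3.Δ0 h=0 f=1 j=0 e=1 k=1 d=0 g=0 clk=1 b=1 a=0
t3.Δ1 h=0 f=1 j=0 e=1 k=1 d=0 g=0 clk=0 b=1 a=0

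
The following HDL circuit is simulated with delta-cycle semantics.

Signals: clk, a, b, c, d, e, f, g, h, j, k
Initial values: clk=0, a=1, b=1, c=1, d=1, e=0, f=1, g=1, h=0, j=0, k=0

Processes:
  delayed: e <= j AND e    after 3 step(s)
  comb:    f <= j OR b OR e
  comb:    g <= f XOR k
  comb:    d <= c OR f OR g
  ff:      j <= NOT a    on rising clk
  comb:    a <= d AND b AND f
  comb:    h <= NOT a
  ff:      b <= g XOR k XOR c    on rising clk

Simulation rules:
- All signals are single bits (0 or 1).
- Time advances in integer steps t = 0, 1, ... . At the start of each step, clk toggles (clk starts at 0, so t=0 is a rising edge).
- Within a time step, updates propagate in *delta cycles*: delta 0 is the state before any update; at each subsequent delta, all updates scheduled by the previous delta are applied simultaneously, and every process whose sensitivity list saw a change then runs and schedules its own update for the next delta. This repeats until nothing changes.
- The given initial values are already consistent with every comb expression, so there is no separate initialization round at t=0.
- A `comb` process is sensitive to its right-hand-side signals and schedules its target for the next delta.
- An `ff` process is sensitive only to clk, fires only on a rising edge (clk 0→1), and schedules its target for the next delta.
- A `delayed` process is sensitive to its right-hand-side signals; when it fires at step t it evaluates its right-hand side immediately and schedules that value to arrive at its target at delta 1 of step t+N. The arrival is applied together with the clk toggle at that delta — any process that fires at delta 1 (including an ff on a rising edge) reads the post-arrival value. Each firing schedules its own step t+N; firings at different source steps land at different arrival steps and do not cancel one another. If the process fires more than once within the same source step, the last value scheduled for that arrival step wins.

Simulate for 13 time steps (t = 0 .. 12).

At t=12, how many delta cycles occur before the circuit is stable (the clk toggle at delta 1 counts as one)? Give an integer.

4

t=0 Δ0: j=0 e=0 b=1 k=0 g=1 clk=0 h=0 c=1 a=1 f=1 d=1
  Δ1: clk:0→1
  Δ2: b:1→0
  Δ3: a:1→0, f:1→0
  Δ4: g:1→0, h:0→1
  (4Δ to stable)
t=1 Δ0: j=0 e=0 b=0 k=0 g=0 clk=1 h=1 c=1 a=0 f=0 d=1
  Δ1: clk:1→0
  (1Δ to stable)
t=2 Δ0: j=0 e=0 b=0 k=0 g=0 clk=0 h=1 c=1 a=0 f=0 d=1
  Δ1: clk:0→1
  Δ2: j:0→1, b:0→1
  Δ3: f:0→1
  Δ4: g:0→1, a:0→1
  Δ5: h:1→0
  (5Δ to stable)
t=3 Δ0: j=1 e=0 b=1 k=0 g=1 clk=1 h=0 c=1 a=1 f=1 d=1
  Δ1: clk:1→0
  (1Δ to stable)
t=4 Δ0: j=1 e=0 b=1 k=0 g=1 clk=0 h=0 c=1 a=1 f=1 d=1
  Δ1: clk:0→1
  Δ2: j:1→0, b:1→0
  Δ3: a:1→0, f:1→0
  Δ4: g:1→0, h:0→1
  (4Δ to stable)
t=5 Δ0: j=0 e=0 b=0 k=0 g=0 clk=1 h=1 c=1 a=0 f=0 d=1
  Δ1: clk:1→0
  (1Δ to stable)
t=6 Δ0: j=0 e=0 b=0 k=0 g=0 clk=0 h=1 c=1 a=0 f=0 d=1
  Δ1: clk:0→1
  Δ2: j:0→1, b:0→1
  Δ3: f:0→1
  Δ4: g:0→1, a:0→1
  Δ5: h:1→0
  (5Δ to stable)
t=7 Δ0: j=1 e=0 b=1 k=0 g=1 clk=1 h=0 c=1 a=1 f=1 d=1
  Δ1: clk:1→0
  (1Δ to stable)
t=8 Δ0: j=1 e=0 b=1 k=0 g=1 clk=0 h=0 c=1 a=1 f=1 d=1
  Δ1: clk:0→1
  Δ2: j:1→0, b:1→0
  Δ3: a:1→0, f:1→0
  Δ4: g:1→0, h:0→1
  (4Δ to stable)
t=9 Δ0: j=0 e=0 b=0 k=0 g=0 clk=1 h=1 c=1 a=0 f=0 d=1
  Δ1: clk:1→0
  (1Δ to stable)
t=10 Δ0: j=0 e=0 b=0 k=0 g=0 clk=0 h=1 c=1 a=0 f=0 d=1
  Δ1: clk:0→1
  Δ2: j:0→1, b:0→1
  Δ3: f:0→1
  Δ4: g:0→1, a:0→1
  Δ5: h:1→0
  (5Δ to stable)
t=11 Δ0: j=1 e=0 b=1 k=0 g=1 clk=1 h=0 c=1 a=1 f=1 d=1
  Δ1: clk:1→0
  (1Δ to stable)
t=12 Δ0: j=1 e=0 b=1 k=0 g=1 clk=0 h=0 c=1 a=1 f=1 d=1
  Δ1: clk:0→1
  Δ2: j:1→0, b:1→0
  Δ3: a:1→0, f:1→0
  Δ4: g:1→0, h:0→1
  (4Δ to stable)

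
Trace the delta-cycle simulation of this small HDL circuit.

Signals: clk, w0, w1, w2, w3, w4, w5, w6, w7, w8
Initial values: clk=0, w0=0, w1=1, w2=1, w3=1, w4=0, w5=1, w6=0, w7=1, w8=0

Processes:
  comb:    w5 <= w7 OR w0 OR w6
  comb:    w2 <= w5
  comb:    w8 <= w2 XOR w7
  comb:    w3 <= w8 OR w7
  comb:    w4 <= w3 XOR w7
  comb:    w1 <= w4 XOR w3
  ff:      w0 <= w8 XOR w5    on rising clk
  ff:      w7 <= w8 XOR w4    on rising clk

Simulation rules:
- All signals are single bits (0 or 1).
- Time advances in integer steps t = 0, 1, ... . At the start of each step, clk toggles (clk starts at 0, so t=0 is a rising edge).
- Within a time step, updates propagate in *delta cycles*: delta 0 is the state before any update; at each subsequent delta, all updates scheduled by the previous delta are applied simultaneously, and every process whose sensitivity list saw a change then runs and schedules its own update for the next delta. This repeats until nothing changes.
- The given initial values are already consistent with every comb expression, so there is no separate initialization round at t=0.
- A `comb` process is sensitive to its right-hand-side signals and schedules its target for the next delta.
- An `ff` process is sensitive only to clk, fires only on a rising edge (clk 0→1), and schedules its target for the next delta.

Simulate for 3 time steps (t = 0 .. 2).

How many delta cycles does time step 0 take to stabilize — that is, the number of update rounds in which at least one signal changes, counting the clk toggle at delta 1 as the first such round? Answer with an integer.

6

t=0 Δ0: w5=1 w8=0 w0=0 clk=0 w2=1 w1=1 w3=1 w4=0 w6=0 w7=1
  Δ1: clk:0→1
  Δ2: w0:0→1, w7:1→0
  Δ3: w8:0→1, w3:1→0, w4:0→1
  Δ4: w3:0→1, w4:1→0
  Δ5: w4:0→1
  Δ6: w1:1→0
  (6Δ to stable)
t=1 Δ0: w5=1 w8=1 w0=1 clk=1 w2=1 w1=0 w3=1 w4=1 w6=0 w7=0
  Δ1: clk:1→0
  (1Δ to stable)
t=2 Δ0: w5=1 w8=1 w0=1 clk=0 w2=1 w1=0 w3=1 w4=1 w6=0 w7=0
  Δ1: clk:0→1
  Δ2: w0:1→0
  Δ3: w5:1→0
  Δ4: w2:1→0
  Δ5: w8:1→0
  Δ6: w3:1→0
  Δ7: w1:0→1, w4:1→0
  Δ8: w1:1→0
  (8Δ to stable)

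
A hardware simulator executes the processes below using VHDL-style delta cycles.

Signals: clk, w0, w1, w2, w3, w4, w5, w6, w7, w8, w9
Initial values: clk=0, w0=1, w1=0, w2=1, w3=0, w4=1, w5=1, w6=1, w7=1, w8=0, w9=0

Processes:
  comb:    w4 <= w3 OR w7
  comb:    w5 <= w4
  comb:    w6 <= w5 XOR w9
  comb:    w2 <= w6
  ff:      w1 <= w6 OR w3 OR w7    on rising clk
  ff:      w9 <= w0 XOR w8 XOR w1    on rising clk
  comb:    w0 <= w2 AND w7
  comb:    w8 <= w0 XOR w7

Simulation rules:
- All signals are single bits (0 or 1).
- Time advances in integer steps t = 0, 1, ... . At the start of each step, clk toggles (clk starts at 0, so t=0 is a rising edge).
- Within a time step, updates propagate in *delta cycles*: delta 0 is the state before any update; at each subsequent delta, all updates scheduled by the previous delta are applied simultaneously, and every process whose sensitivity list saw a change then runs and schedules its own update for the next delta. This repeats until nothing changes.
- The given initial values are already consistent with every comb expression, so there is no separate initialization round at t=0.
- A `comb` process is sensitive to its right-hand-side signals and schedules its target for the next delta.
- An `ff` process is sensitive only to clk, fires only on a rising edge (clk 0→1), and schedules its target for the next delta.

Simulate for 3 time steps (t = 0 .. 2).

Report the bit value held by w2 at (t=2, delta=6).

[bits: clk,w8,w3,w6,w0,w2,w7,w5,w4,w1,w9]
t=0: Δ0=00011111100 Δ1=10011111100 Δ2=10011111111 Δ3=10001111111 Δ4=10001011111 Δ5=10000011111 Δ6=11000011111 | 6Δ
t=1: Δ0=11000011111 Δ1=01000011111 | 1Δ
t=2: Δ0=01000011111 Δ1=11000011111 Δ2=11000011110 Δ3=11010011110 Δ4=11010111110 Δ5=11011111110 Δ6=10011111110 | 6Δ

1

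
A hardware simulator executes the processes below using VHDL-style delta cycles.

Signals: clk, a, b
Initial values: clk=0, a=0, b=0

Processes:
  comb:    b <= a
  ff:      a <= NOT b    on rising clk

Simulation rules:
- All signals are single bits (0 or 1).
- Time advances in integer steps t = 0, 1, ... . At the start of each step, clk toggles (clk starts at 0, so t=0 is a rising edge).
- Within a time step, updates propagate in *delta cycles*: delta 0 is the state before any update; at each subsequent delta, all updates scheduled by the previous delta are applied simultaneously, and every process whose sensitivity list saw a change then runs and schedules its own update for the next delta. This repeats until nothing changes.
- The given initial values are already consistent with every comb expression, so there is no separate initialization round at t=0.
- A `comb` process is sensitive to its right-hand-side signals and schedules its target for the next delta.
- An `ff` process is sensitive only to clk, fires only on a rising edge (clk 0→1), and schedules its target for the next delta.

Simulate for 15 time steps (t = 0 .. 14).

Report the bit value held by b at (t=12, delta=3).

1

t0.Δ0 clk=0 a=0 b=0
t0.Δ1 clk=1 a=0 b=0
t0.Δ2 clk=1 a=1 b=0
t0.Δ3 clk=1 a=1 b=1
t1.Δ0 clk=1 a=1 b=1
t1.Δ1 clk=0 a=1 b=1
t2.Δ0 clk=0 a=1 b=1
t2.Δ1 clk=1 a=1 b=1
t2.Δ2 clk=1 a=0 b=1
t2.Δ3 clk=1 a=0 b=0
t3.Δ0 clk=1 a=0 b=0
t3.Δ1 clk=0 a=0 b=0
t4.Δ0 clk=0 a=0 b=0
t4.Δ1 clk=1 a=0 b=0
t4.Δ2 clk=1 a=1 b=0
t4.Δ3 clk=1 a=1 b=1
t5.Δ0 clk=1 a=1 b=1
t5.Δ1 clk=0 a=1 b=1
t6.Δ0 clk=0 a=1 b=1
t6.Δ1 clk=1 a=1 b=1
t6.Δ2 clk=1 a=0 b=1
t6.Δ3 clk=1 a=0 b=0
t7.Δ0 clk=1 a=0 b=0
t7.Δ1 clk=0 a=0 b=0
t8.Δ0 clk=0 a=0 b=0
t8.Δ1 clk=1 a=0 b=0
t8.Δ2 clk=1 a=1 b=0
t8.Δ3 clk=1 a=1 b=1
t9.Δ0 clk=1 a=1 b=1
t9.Δ1 clk=0 a=1 b=1
t10.Δ0 clk=0 a=1 b=1
t10.Δ1 clk=1 a=1 b=1
t10.Δ2 clk=1 a=0 b=1
t10.Δ3 clk=1 a=0 b=0
t11.Δ0 clk=1 a=0 b=0
t11.Δ1 clk=0 a=0 b=0
t12.Δ0 clk=0 a=0 b=0
t12.Δ1 clk=1 a=0 b=0
t12.Δ2 clk=1 a=1 b=0
t12.Δ3 clk=1 a=1 b=1
t13.Δ0 clk=1 a=1 b=1
t13.Δ1 clk=0 a=1 b=1
t14.Δ0 clk=0 a=1 b=1
t14.Δ1 clk=1 a=1 b=1
t14.Δ2 clk=1 a=0 b=1
t14.Δ3 clk=1 a=0 b=0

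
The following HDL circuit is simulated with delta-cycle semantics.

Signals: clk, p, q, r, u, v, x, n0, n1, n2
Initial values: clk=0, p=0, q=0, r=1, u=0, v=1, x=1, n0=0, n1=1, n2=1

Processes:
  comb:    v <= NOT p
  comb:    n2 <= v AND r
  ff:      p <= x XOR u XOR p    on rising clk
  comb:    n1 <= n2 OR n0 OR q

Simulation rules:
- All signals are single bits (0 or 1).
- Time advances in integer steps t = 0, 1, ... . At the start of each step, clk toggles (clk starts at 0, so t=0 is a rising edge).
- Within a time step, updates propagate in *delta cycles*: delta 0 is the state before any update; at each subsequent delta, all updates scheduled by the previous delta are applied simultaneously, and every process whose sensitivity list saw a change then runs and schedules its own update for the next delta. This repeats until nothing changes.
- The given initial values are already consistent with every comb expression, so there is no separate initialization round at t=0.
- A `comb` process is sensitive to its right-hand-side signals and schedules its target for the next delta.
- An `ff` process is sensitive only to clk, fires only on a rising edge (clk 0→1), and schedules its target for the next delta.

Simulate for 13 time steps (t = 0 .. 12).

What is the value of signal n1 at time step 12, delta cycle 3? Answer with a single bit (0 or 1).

[bits: r,clk,u,p,n0,n1,v,n2,q,x]
t=0: Δ0=1000011101 Δ1=1100011101 Δ2=1101011101 Δ3=1101010101 Δ4=1101010001 Δ5=1101000001 | 5Δ
t=1: Δ0=1101000001 Δ1=1001000001 | 1Δ
t=2: Δ0=1001000001 Δ1=1101000001 Δ2=1100000001 Δ3=1100001001 Δ4=1100001101 Δ5=1100011101 | 5Δ
t=3: Δ0=1100011101 Δ1=1000011101 | 1Δ
t=4: Δ0=1000011101 Δ1=1100011101 Δ2=1101011101 Δ3=1101010101 Δ4=1101010001 Δ5=1101000001 | 5Δ
t=5: Δ0=1101000001 Δ1=1001000001 | 1Δ
t=6: Δ0=1001000001 Δ1=1101000001 Δ2=1100000001 Δ3=1100001001 Δ4=1100001101 Δ5=1100011101 | 5Δ
t=7: Δ0=1100011101 Δ1=1000011101 | 1Δ
t=8: Δ0=1000011101 Δ1=1100011101 Δ2=1101011101 Δ3=1101010101 Δ4=1101010001 Δ5=1101000001 | 5Δ
t=9: Δ0=1101000001 Δ1=1001000001 | 1Δ
t=10: Δ0=1001000001 Δ1=1101000001 Δ2=1100000001 Δ3=1100001001 Δ4=1100001101 Δ5=1100011101 | 5Δ
t=11: Δ0=1100011101 Δ1=1000011101 | 1Δ
t=12: Δ0=1000011101 Δ1=1100011101 Δ2=1101011101 Δ3=1101010101 Δ4=1101010001 Δ5=1101000001 | 5Δ

1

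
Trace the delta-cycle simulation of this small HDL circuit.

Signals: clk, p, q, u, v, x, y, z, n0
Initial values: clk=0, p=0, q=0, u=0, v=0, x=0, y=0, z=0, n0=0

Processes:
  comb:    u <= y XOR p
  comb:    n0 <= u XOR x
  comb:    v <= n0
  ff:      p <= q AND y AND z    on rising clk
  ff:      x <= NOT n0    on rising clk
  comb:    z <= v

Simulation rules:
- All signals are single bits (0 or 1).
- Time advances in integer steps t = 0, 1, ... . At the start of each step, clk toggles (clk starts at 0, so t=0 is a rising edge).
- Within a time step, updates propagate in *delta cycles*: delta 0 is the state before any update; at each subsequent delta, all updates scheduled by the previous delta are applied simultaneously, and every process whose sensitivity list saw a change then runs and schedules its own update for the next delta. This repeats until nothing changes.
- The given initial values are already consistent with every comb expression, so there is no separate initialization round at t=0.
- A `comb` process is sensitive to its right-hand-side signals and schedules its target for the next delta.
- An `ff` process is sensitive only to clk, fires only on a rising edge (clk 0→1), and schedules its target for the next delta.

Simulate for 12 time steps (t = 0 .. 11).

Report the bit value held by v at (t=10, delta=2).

1

[bits: v,y,u,z,n0,x,q,p,clk]
t=0: Δ0=000000000 Δ1=000000001 Δ2=000001001 Δ3=000011001 Δ4=100011001 Δ5=100111001 | 5Δ
t=1: Δ0=100111001 Δ1=100111000 | 1Δ
t=2: Δ0=100111000 Δ1=100111001 Δ2=100110001 Δ3=100100001 Δ4=000100001 Δ5=000000001 | 5Δ
t=3: Δ0=000000001 Δ1=000000000 | 1Δ
t=4: Δ0=000000000 Δ1=000000001 Δ2=000001001 Δ3=000011001 Δ4=100011001 Δ5=100111001 | 5Δ
t=5: Δ0=100111001 Δ1=100111000 | 1Δ
t=6: Δ0=100111000 Δ1=100111001 Δ2=100110001 Δ3=100100001 Δ4=000100001 Δ5=000000001 | 5Δ
t=7: Δ0=000000001 Δ1=000000000 | 1Δ
t=8: Δ0=000000000 Δ1=000000001 Δ2=000001001 Δ3=000011001 Δ4=100011001 Δ5=100111001 | 5Δ
t=9: Δ0=100111001 Δ1=100111000 | 1Δ
t=10: Δ0=100111000 Δ1=100111001 Δ2=100110001 Δ3=100100001 Δ4=000100001 Δ5=000000001 | 5Δ
t=11: Δ0=000000001 Δ1=000000000 | 1Δ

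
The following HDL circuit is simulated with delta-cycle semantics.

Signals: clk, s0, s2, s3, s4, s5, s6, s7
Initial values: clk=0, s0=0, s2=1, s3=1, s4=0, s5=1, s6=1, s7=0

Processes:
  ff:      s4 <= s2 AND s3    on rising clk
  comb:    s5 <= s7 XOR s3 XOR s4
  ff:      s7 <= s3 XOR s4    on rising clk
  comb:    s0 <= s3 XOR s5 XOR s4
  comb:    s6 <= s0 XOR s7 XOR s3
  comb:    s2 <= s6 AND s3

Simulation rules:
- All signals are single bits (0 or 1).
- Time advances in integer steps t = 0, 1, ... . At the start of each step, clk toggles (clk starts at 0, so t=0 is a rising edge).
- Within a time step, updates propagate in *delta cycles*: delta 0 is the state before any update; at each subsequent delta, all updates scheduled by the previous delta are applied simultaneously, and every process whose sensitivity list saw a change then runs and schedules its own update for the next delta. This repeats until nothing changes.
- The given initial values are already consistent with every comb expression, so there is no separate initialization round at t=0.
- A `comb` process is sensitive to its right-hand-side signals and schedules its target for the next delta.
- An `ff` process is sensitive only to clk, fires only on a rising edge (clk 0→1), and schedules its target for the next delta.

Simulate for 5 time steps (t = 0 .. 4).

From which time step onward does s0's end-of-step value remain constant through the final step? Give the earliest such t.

2

[bits: s7,s2,s4,s0,clk,s6,s3,s5]
t=0: Δ0=01000111 Δ1=01001111 Δ2=11101111 Δ3=11111011 Δ4=10111111 Δ5=11111111 | 5Δ
t=1: Δ0=11111111 Δ1=11110111 | 1Δ
t=2: Δ0=11110111 Δ1=11111111 Δ2=01111111 Δ3=01111010 Δ4=00101010 Δ5=00101110 Δ6=01101110 | 6Δ
t=3: Δ0=01101110 Δ1=01100110 | 1Δ
t=4: Δ0=01100110 Δ1=01101110 | 1Δ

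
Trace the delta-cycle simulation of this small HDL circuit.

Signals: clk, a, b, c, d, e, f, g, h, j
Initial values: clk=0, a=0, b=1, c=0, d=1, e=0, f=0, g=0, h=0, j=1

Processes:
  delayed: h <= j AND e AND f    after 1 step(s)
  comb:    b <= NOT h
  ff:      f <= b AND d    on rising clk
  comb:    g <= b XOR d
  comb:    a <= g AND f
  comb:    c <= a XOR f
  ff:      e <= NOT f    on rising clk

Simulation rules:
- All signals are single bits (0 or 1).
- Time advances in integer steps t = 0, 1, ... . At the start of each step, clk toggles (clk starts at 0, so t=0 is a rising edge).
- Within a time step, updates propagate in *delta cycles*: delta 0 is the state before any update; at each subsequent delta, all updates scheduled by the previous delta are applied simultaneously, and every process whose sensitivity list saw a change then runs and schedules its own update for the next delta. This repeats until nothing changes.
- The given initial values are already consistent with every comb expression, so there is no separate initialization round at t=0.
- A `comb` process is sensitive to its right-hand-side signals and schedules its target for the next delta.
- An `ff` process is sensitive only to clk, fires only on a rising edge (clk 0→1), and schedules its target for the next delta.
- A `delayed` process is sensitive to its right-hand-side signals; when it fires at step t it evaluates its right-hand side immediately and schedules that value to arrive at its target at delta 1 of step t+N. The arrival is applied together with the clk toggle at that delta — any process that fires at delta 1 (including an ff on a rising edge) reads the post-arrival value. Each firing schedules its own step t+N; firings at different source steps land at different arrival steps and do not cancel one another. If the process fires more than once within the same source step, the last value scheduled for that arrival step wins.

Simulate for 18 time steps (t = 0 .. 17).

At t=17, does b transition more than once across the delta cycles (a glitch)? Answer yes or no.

t=0 Δ0: j=1 g=0 clk=0 h=0 b=1 a=0 f=0 c=0 e=0 d=1
  Δ1: clk:0→1
  Δ2: f:0→1, e:0→1
  Δ3: c:0→1
  (3Δ to stable)
t=1 Δ0: j=1 g=0 clk=1 h=0 b=1 a=0 f=1 c=1 e=1 d=1
  Δ1: clk:1→0, h:0→1
  Δ2: b:1→0
  Δ3: g:0→1
  Δ4: a:0→1
  Δ5: c:1→0
  (5Δ to stable)
t=2 Δ0: j=1 g=1 clk=0 h=1 b=0 a=1 f=1 c=0 e=1 d=1
  Δ1: clk:0→1
  Δ2: f:1→0, e:1→0
  Δ3: a:1→0, c:0→1
  Δ4: c:1→0
  (4Δ to stable)
t=3 Δ0: j=1 g=1 clk=1 h=1 b=0 a=0 f=0 c=0 e=0 d=1
  Δ1: clk:1→0, h:1→0
  Δ2: b:0→1
  Δ3: g:1→0
  (3Δ to stable)
t=4 Δ0: j=1 g=0 clk=0 h=0 b=1 a=0 f=0 c=0 e=0 d=1
  Δ1: clk:0→1
  Δ2: f:0→1, e:0→1
  Δ3: c:0→1
  (3Δ to stable)
t=5 Δ0: j=1 g=0 clk=1 h=0 b=1 a=0 f=1 c=1 e=1 d=1
  Δ1: clk:1→0, h:0→1
  Δ2: b:1→0
  Δ3: g:0→1
  Δ4: a:0→1
  Δ5: c:1→0
  (5Δ to stable)
t=6 Δ0: j=1 g=1 clk=0 h=1 b=0 a=1 f=1 c=0 e=1 d=1
  Δ1: clk:0→1
  Δ2: f:1→0, e:1→0
  Δ3: a:1→0, c:0→1
  Δ4: c:1→0
  (4Δ to stable)
t=7 Δ0: j=1 g=1 clk=1 h=1 b=0 a=0 f=0 c=0 e=0 d=1
  Δ1: clk:1→0, h:1→0
  Δ2: b:0→1
  Δ3: g:1→0
  (3Δ to stable)
t=8 Δ0: j=1 g=0 clk=0 h=0 b=1 a=0 f=0 c=0 e=0 d=1
  Δ1: clk:0→1
  Δ2: f:0→1, e:0→1
  Δ3: c:0→1
  (3Δ to stable)
t=9 Δ0: j=1 g=0 clk=1 h=0 b=1 a=0 f=1 c=1 e=1 d=1
  Δ1: clk:1→0, h:0→1
  Δ2: b:1→0
  Δ3: g:0→1
  Δ4: a:0→1
  Δ5: c:1→0
  (5Δ to stable)
t=10 Δ0: j=1 g=1 clk=0 h=1 b=0 a=1 f=1 c=0 e=1 d=1
  Δ1: clk:0→1
  Δ2: f:1→0, e:1→0
  Δ3: a:1→0, c:0→1
  Δ4: c:1→0
  (4Δ to stable)
t=11 Δ0: j=1 g=1 clk=1 h=1 b=0 a=0 f=0 c=0 e=0 d=1
  Δ1: clk:1→0, h:1→0
  Δ2: b:0→1
  Δ3: g:1→0
  (3Δ to stable)
t=12 Δ0: j=1 g=0 clk=0 h=0 b=1 a=0 f=0 c=0 e=0 d=1
  Δ1: clk:0→1
  Δ2: f:0→1, e:0→1
  Δ3: c:0→1
  (3Δ to stable)
t=13 Δ0: j=1 g=0 clk=1 h=0 b=1 a=0 f=1 c=1 e=1 d=1
  Δ1: clk:1→0, h:0→1
  Δ2: b:1→0
  Δ3: g:0→1
  Δ4: a:0→1
  Δ5: c:1→0
  (5Δ to stable)
t=14 Δ0: j=1 g=1 clk=0 h=1 b=0 a=1 f=1 c=0 e=1 d=1
  Δ1: clk:0→1
  Δ2: f:1→0, e:1→0
  Δ3: a:1→0, c:0→1
  Δ4: c:1→0
  (4Δ to stable)
t=15 Δ0: j=1 g=1 clk=1 h=1 b=0 a=0 f=0 c=0 e=0 d=1
  Δ1: clk:1→0, h:1→0
  Δ2: b:0→1
  Δ3: g:1→0
  (3Δ to stable)
t=16 Δ0: j=1 g=0 clk=0 h=0 b=1 a=0 f=0 c=0 e=0 d=1
  Δ1: clk:0→1
  Δ2: f:0→1, e:0→1
  Δ3: c:0→1
  (3Δ to stable)
t=17 Δ0: j=1 g=0 clk=1 h=0 b=1 a=0 f=1 c=1 e=1 d=1
  Δ1: clk:1→0, h:0→1
  Δ2: b:1→0
  Δ3: g:0→1
  Δ4: a:0→1
  Δ5: c:1→0
  (5Δ to stable)

no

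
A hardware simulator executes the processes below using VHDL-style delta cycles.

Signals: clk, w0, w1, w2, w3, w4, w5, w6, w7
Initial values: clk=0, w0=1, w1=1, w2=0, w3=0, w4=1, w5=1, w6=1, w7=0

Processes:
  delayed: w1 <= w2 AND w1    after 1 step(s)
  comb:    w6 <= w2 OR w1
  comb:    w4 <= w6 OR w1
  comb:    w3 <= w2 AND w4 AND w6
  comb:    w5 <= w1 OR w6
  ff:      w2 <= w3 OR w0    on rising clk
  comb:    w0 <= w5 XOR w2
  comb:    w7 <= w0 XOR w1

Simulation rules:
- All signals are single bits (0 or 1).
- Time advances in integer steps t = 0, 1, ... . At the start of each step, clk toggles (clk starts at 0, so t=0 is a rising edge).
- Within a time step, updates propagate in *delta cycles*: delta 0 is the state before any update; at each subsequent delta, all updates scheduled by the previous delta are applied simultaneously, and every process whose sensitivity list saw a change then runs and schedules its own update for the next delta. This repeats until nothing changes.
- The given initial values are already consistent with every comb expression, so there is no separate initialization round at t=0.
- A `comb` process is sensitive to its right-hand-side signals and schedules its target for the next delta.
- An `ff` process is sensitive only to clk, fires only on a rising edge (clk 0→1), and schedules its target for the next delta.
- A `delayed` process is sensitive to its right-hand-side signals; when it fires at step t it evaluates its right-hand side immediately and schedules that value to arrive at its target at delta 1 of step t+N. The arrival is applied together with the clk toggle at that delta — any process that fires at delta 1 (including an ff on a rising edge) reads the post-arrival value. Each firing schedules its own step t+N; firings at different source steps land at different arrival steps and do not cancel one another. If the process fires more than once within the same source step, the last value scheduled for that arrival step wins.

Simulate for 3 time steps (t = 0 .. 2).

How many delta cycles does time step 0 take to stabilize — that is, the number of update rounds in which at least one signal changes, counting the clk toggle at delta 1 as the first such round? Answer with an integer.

4

t0.Δ0 w0=1 w4=1 w5=1 w3=0 w2=0 w7=0 w1=1 clk=0 w6=1
t0.Δ1 w0=1 w4=1 w5=1 w3=0 w2=0 w7=0 w1=1 clk=1 w6=1
t0.Δ2 w0=1 w4=1 w5=1 w3=0 w2=1 w7=0 w1=1 clk=1 w6=1
t0.Δ3 w0=0 w4=1 w5=1 w3=1 w2=1 w7=0 w1=1 clk=1 w6=1
t0.Δ4 w0=0 w4=1 w5=1 w3=1 w2=1 w7=1 w1=1 clk=1 w6=1
t1.Δ0 w0=0 w4=1 w5=1 w3=1 w2=1 w7=1 w1=1 clk=1 w6=1
t1.Δ1 w0=0 w4=1 w5=1 w3=1 w2=1 w7=1 w1=1 clk=0 w6=1
t2.Δ0 w0=0 w4=1 w5=1 w3=1 w2=1 w7=1 w1=1 clk=0 w6=1
t2.Δ1 w0=0 w4=1 w5=1 w3=1 w2=1 w7=1 w1=1 clk=1 w6=1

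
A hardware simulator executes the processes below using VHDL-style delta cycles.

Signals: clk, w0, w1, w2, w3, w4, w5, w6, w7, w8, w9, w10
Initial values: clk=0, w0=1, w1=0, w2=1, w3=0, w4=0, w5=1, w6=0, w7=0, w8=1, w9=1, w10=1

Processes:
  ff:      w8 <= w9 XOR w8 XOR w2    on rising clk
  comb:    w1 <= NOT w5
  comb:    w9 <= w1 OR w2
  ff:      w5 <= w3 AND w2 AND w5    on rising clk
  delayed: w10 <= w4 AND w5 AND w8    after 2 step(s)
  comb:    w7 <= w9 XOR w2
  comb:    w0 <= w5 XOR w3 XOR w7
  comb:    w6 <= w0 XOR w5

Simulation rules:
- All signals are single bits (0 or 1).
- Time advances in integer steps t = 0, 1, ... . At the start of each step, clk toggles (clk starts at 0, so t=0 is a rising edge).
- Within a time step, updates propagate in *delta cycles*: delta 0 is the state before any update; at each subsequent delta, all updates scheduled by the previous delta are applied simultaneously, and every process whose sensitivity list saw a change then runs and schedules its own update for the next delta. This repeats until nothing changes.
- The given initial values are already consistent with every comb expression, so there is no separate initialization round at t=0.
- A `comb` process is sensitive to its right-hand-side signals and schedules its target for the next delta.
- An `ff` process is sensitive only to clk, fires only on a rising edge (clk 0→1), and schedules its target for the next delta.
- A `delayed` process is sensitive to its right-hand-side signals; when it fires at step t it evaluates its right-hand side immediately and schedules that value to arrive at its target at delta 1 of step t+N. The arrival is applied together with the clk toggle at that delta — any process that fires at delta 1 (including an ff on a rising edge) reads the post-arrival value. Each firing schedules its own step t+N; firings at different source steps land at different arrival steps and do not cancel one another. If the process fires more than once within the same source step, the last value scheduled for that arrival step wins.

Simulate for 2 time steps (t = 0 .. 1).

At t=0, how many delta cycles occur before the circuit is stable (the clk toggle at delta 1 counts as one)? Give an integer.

4

t=0 Δ0: w8=1 w10=1 w6=0 w1=0 w7=0 w4=0 w5=1 w3=0 w0=1 w9=1 w2=1 clk=0
  Δ1: clk:0→1
  Δ2: w5:1→0
  Δ3: w6:0→1, w1:0→1, w0:1→0
  Δ4: w6:1→0
  (4Δ to stable)
t=1 Δ0: w8=1 w10=1 w6=0 w1=1 w7=0 w4=0 w5=0 w3=0 w0=0 w9=1 w2=1 clk=1
  Δ1: clk:1→0
  (1Δ to stable)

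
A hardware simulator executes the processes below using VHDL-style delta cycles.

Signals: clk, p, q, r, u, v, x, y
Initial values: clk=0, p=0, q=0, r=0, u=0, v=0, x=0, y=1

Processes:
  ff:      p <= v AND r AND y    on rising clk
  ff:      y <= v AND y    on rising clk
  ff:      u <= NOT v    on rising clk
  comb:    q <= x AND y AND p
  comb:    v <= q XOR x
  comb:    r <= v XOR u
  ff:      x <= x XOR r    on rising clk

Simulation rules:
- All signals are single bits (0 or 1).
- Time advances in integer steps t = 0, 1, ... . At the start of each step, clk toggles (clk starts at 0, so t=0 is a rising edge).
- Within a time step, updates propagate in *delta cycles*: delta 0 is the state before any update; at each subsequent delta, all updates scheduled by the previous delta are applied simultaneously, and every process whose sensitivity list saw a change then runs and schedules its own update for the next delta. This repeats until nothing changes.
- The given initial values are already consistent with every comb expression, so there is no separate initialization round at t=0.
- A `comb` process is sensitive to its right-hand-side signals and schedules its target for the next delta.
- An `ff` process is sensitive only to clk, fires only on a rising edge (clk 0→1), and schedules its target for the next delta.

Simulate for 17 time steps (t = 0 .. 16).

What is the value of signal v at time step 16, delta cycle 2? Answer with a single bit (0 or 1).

0

t=0 Δ0: clk=0 r=0 u=0 q=0 p=0 v=0 y=1 x=0
  Δ1: clk:0→1
  Δ2: u:0→1, y:1→0
  Δ3: r:0→1
  (3Δ to stable)
t=1 Δ0: clk=1 r=1 u=1 q=0 p=0 v=0 y=0 x=0
  Δ1: clk:1→0
  (1Δ to stable)
t=2 Δ0: clk=0 r=1 u=1 q=0 p=0 v=0 y=0 x=0
  Δ1: clk:0→1
  Δ2: x:0→1
  Δ3: v:0→1
  Δ4: r:1→0
  (4Δ to stable)
t=3 Δ0: clk=1 r=0 u=1 q=0 p=0 v=1 y=0 x=1
  Δ1: clk:1→0
  (1Δ to stable)
t=4 Δ0: clk=0 r=0 u=1 q=0 p=0 v=1 y=0 x=1
  Δ1: clk:0→1
  Δ2: u:1→0
  Δ3: r:0→1
  (3Δ to stable)
t=5 Δ0: clk=1 r=1 u=0 q=0 p=0 v=1 y=0 x=1
  Δ1: clk:1→0
  (1Δ to stable)
t=6 Δ0: clk=0 r=1 u=0 q=0 p=0 v=1 y=0 x=1
  Δ1: clk:0→1
  Δ2: x:1→0
  Δ3: v:1→0
  Δ4: r:1→0
  (4Δ to stable)
t=7 Δ0: clk=1 r=0 u=0 q=0 p=0 v=0 y=0 x=0
  Δ1: clk:1→0
  (1Δ to stable)
t=8 Δ0: clk=0 r=0 u=0 q=0 p=0 v=0 y=0 x=0
  Δ1: clk:0→1
  Δ2: u:0→1
  Δ3: r:0→1
  (3Δ to stable)
t=9 Δ0: clk=1 r=1 u=1 q=0 p=0 v=0 y=0 x=0
  Δ1: clk:1→0
  (1Δ to stable)
t=10 Δ0: clk=0 r=1 u=1 q=0 p=0 v=0 y=0 x=0
  Δ1: clk:0→1
  Δ2: x:0→1
  Δ3: v:0→1
  Δ4: r:1→0
  (4Δ to stable)
t=11 Δ0: clk=1 r=0 u=1 q=0 p=0 v=1 y=0 x=1
  Δ1: clk:1→0
  (1Δ to stable)
t=12 Δ0: clk=0 r=0 u=1 q=0 p=0 v=1 y=0 x=1
  Δ1: clk:0→1
  Δ2: u:1→0
  Δ3: r:0→1
  (3Δ to stable)
t=13 Δ0: clk=1 r=1 u=0 q=0 p=0 v=1 y=0 x=1
  Δ1: clk:1→0
  (1Δ to stable)
t=14 Δ0: clk=0 r=1 u=0 q=0 p=0 v=1 y=0 x=1
  Δ1: clk:0→1
  Δ2: x:1→0
  Δ3: v:1→0
  Δ4: r:1→0
  (4Δ to stable)
t=15 Δ0: clk=1 r=0 u=0 q=0 p=0 v=0 y=0 x=0
  Δ1: clk:1→0
  (1Δ to stable)
t=16 Δ0: clk=0 r=0 u=0 q=0 p=0 v=0 y=0 x=0
  Δ1: clk:0→1
  Δ2: u:0→1
  Δ3: r:0→1
  (3Δ to stable)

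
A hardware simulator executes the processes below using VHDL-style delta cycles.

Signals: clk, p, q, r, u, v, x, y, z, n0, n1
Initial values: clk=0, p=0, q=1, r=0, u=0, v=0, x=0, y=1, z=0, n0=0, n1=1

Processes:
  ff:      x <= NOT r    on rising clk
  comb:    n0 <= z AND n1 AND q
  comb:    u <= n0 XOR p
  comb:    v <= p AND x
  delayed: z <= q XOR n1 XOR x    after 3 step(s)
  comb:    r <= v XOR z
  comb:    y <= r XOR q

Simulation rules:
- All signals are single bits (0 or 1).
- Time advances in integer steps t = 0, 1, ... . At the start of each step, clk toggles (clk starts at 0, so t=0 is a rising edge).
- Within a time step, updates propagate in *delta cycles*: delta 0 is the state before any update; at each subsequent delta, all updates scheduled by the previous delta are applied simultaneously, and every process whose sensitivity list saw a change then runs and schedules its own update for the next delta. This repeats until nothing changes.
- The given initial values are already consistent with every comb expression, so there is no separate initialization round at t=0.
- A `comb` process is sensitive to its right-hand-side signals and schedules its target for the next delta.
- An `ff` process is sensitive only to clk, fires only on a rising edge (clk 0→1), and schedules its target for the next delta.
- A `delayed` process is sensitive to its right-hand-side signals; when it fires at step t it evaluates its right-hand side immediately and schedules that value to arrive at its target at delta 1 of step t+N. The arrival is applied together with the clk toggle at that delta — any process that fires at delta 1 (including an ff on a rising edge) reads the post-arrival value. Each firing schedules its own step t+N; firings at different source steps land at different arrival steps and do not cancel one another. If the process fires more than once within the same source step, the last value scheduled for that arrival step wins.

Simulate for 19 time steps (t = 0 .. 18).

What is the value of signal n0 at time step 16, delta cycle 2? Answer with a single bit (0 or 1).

t0.Δ0 u=0 n0=0 p=0 y=1 z=0 x=0 n1=1 q=1 clk=0 v=0 r=0
t0.Δ1 u=0 n0=0 p=0 y=1 z=0 x=0 n1=1 q=1 clk=1 v=0 r=0
t0.Δ2 u=0 n0=0 p=0 y=1 z=0 x=1 n1=1 q=1 clk=1 v=0 r=0
t1.Δ0 u=0 n0=0 p=0 y=1 z=0 x=1 n1=1 q=1 clk=1 v=0 r=0
t1.Δ1 u=0 n0=0 p=0 y=1 z=0 x=1 n1=1 q=1 clk=0 v=0 r=0
t2.Δ0 u=0 n0=0 p=0 y=1 z=0 x=1 n1=1 q=1 clk=0 v=0 r=0
t2.Δ1 u=0 n0=0 p=0 y=1 z=0 x=1 n1=1 q=1 clk=1 v=0 r=0
t3.Δ0 u=0 n0=0 p=0 y=1 z=0 x=1 n1=1 q=1 clk=1 v=0 r=0
t3.Δ1 u=0 n0=0 p=0 y=1 z=1 x=1 n1=1 q=1 clk=0 v=0 r=0
t3.Δ2 u=0 n0=1 p=0 y=1 z=1 x=1 n1=1 q=1 clk=0 v=0 r=1
t3.Δ3 u=1 n0=1 p=0 y=0 z=1 x=1 n1=1 q=1 clk=0 v=0 r=1
t4.Δ0 u=1 n0=1 p=0 y=0 z=1 x=1 n1=1 q=1 clk=0 v=0 r=1
t4.Δ1 u=1 n0=1 p=0 y=0 z=1 x=1 n1=1 q=1 clk=1 v=0 r=1
t4.Δ2 u=1 n0=1 p=0 y=0 z=1 x=0 n1=1 q=1 clk=1 v=0 r=1
t5.Δ0 u=1 n0=1 p=0 y=0 z=1 x=0 n1=1 q=1 clk=1 v=0 r=1
t5.Δ1 u=1 n0=1 p=0 y=0 z=1 x=0 n1=1 q=1 clk=0 v=0 r=1
t6.Δ0 u=1 n0=1 p=0 y=0 z=1 x=0 n1=1 q=1 clk=0 v=0 r=1
t6.Δ1 u=1 n0=1 p=0 y=0 z=1 x=0 n1=1 q=1 clk=1 v=0 r=1
t7.Δ0 u=1 n0=1 p=0 y=0 z=1 x=0 n1=1 q=1 clk=1 v=0 r=1
t7.Δ1 u=1 n0=1 p=0 y=0 z=0 x=0 n1=1 q=1 clk=0 v=0 r=1
t7.Δ2 u=1 n0=0 p=0 y=0 z=0 x=0 n1=1 q=1 clk=0 v=0 r=0
t7.Δ3 u=0 n0=0 p=0 y=1 z=0 x=0 n1=1 q=1 clk=0 v=0 r=0
t8.Δ0 u=0 n0=0 p=0 y=1 z=0 x=0 n1=1 q=1 clk=0 v=0 r=0
t8.Δ1 u=0 n0=0 p=0 y=1 z=0 x=0 n1=1 q=1 clk=1 v=0 r=0
t8.Δ2 u=0 n0=0 p=0 y=1 z=0 x=1 n1=1 q=1 clk=1 v=0 r=0
t9.Δ0 u=0 n0=0 p=0 y=1 z=0 x=1 n1=1 q=1 clk=1 v=0 r=0
t9.Δ1 u=0 n0=0 p=0 y=1 z=0 x=1 n1=1 q=1 clk=0 v=0 r=0
t10.Δ0 u=0 n0=0 p=0 y=1 z=0 x=1 n1=1 q=1 clk=0 v=0 r=0
t10.Δ1 u=0 n0=0 p=0 y=1 z=0 x=1 n1=1 q=1 clk=1 v=0 r=0
t11.Δ0 u=0 n0=0 p=0 y=1 z=0 x=1 n1=1 q=1 clk=1 v=0 r=0
t11.Δ1 u=0 n0=0 p=0 y=1 z=1 x=1 n1=1 q=1 clk=0 v=0 r=0
t11.Δ2 u=0 n0=1 p=0 y=1 z=1 x=1 n1=1 q=1 clk=0 v=0 r=1
t11.Δ3 u=1 n0=1 p=0 y=0 z=1 x=1 n1=1 q=1 clk=0 v=0 r=1
t12.Δ0 u=1 n0=1 p=0 y=0 z=1 x=1 n1=1 q=1 clk=0 v=0 r=1
t12.Δ1 u=1 n0=1 p=0 y=0 z=1 x=1 n1=1 q=1 clk=1 v=0 r=1
t12.Δ2 u=1 n0=1 p=0 y=0 z=1 x=0 n1=1 q=1 clk=1 v=0 r=1
t13.Δ0 u=1 n0=1 p=0 y=0 z=1 x=0 n1=1 q=1 clk=1 v=0 r=1
t13.Δ1 u=1 n0=1 p=0 y=0 z=1 x=0 n1=1 q=1 clk=0 v=0 r=1
t14.Δ0 u=1 n0=1 p=0 y=0 z=1 x=0 n1=1 q=1 clk=0 v=0 r=1
t14.Δ1 u=1 n0=1 p=0 y=0 z=1 x=0 n1=1 q=1 clk=1 v=0 r=1
t15.Δ0 u=1 n0=1 p=0 y=0 z=1 x=0 n1=1 q=1 clk=1 v=0 r=1
t15.Δ1 u=1 n0=1 p=0 y=0 z=0 x=0 n1=1 q=1 clk=0 v=0 r=1
t15.Δ2 u=1 n0=0 p=0 y=0 z=0 x=0 n1=1 q=1 clk=0 v=0 r=0
t15.Δ3 u=0 n0=0 p=0 y=1 z=0 x=0 n1=1 q=1 clk=0 v=0 r=0
t16.Δ0 u=0 n0=0 p=0 y=1 z=0 x=0 n1=1 q=1 clk=0 v=0 r=0
t16.Δ1 u=0 n0=0 p=0 y=1 z=0 x=0 n1=1 q=1 clk=1 v=0 r=0
t16.Δ2 u=0 n0=0 p=0 y=1 z=0 x=1 n1=1 q=1 clk=1 v=0 r=0
t17.Δ0 u=0 n0=0 p=0 y=1 z=0 x=1 n1=1 q=1 clk=1 v=0 r=0
t17.Δ1 u=0 n0=0 p=0 y=1 z=0 x=1 n1=1 q=1 clk=0 v=0 r=0
t18.Δ0 u=0 n0=0 p=0 y=1 z=0 x=1 n1=1 q=1 clk=0 v=0 r=0
t18.Δ1 u=0 n0=0 p=0 y=1 z=0 x=1 n1=1 q=1 clk=1 v=0 r=0

0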